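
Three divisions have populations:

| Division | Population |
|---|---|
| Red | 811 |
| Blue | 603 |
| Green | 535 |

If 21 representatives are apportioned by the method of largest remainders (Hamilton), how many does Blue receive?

6

Total 1949; standard divisor 1949/21 ≈ 92.81.
Standard quotas: Red 8.738, Blue 6.497, Green 5.764.
Lower quotas: Red 8, Blue 6, Green 5 (sum 19, leaving 2 seats).
Remainders in descending order: Green 0.764, Red 0.738, Blue 0.497.
The surplus seats go to Green, Red.
Blue receives 6.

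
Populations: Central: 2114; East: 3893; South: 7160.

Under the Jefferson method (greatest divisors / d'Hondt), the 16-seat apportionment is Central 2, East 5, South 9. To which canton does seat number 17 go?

Priority for the next seat is population ÷ (current seats + 1).
Priorities: Central 704.667, East 648.833, South 716.000.
Highest priority: South.

South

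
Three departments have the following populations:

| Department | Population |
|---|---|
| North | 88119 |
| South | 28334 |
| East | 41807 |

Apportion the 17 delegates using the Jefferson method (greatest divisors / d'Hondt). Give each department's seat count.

North: 10, South: 3, East: 4

Standard divisor 158260/17 ≈ 9309.412; standard quotas: North 9.466, South 3.044, East 4.491.
Rounding down gives 9, 3, 4 = 16 seats, so the divisor must be adjusted.
With modified divisor 8600: modified quotas North 10.246, South 3.295, East 4.861.
Rounding down: North 10, South 3, East 4 (total 17).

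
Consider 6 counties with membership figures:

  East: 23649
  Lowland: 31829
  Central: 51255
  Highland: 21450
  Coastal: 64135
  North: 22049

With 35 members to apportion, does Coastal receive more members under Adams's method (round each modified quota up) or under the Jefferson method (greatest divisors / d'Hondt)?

Jefferson

Adams: East 4, Lowland 5, Central 8, Highland 4, Coastal 10, North 4.
Jefferson: East 4, Lowland 5, Central 9, Highland 3, Coastal 11, North 3.
Coastal gets 10 under Adams and 11 under Jefferson.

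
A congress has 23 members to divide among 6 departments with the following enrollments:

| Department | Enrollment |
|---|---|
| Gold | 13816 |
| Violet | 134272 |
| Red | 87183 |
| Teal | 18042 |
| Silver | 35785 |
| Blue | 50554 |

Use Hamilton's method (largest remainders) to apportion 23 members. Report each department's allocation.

Gold 1, Violet 9, Red 6, Teal 1, Silver 2, Blue 4

Standard divisor: 339652 ÷ 23 ≈ 14767.478.
Standard quotas: Gold 0.9356, Violet 9.0924, Red 5.9037, Teal 1.2217, Silver 2.4232, Blue 3.4233.
Lower quotas: Gold 0, Violet 9, Red 5, Teal 1, Silver 2, Blue 3 (sum 20, leaving 3 seats).
Remainders in descending order: Gold 0.9356, Red 0.9037, Blue 0.4233, Silver 0.4232, Teal 0.2217, Violet 0.0924.
Largest remainders: Gold, Red, Blue receive the extra seats.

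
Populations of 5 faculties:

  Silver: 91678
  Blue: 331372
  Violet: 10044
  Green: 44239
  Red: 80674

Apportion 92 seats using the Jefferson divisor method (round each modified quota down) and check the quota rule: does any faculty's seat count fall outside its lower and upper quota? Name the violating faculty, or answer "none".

Standard quotas: Silver 15.115, Blue 54.634, Violet 1.656, Green 7.294, Red 13.301.
Jefferson allocation: Silver 15, Blue 56, Violet 1, Green 7, Red 13.
Blue has quota 54.634 (lower 54, upper 55) but receives 56 — outside the quota interval.

Blue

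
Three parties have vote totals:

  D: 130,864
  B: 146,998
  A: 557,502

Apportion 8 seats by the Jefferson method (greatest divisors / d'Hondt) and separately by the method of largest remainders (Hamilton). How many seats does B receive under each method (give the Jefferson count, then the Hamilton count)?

Jefferson: D 1, B 1, A 6.
Hamilton: D 1, B 2, A 5.
B gets 1 under Jefferson and 2 under Hamilton.

1 and 2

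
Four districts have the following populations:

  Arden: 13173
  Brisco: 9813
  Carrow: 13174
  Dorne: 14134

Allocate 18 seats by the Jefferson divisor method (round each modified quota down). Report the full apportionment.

Arden=5, Brisco=3, Carrow=5, Dorne=5

Standard divisor 50294/18 ≈ 2794.111; standard quotas: Arden 4.715, Brisco 3.512, Carrow 4.715, Dorne 5.058.
Rounding down gives 4, 3, 4, 5 = 16 seats, so the divisor must be adjusted.
With modified divisor 2500: modified quotas Arden 5.269, Brisco 3.925, Carrow 5.270, Dorne 5.654.
Rounding down: Arden 5, Brisco 3, Carrow 5, Dorne 5 (total 18).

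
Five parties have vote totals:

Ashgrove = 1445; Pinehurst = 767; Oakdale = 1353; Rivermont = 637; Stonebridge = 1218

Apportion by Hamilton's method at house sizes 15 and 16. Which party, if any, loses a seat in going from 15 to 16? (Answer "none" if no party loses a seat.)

none

At 15 seats: Ashgrove 4, Pinehurst 2, Oakdale 4, Rivermont 2, Stonebridge 3.
At 16 seats: Ashgrove 4, Pinehurst 2, Oakdale 4, Rivermont 2, Stonebridge 4.
No party's allocation decreased.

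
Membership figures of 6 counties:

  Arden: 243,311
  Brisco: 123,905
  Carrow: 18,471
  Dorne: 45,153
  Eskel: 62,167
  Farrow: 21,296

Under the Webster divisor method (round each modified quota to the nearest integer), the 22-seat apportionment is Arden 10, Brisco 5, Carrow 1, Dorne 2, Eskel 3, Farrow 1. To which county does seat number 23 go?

Priority for the next seat is population ÷ (current seats + 0.5).
Priorities: Arden 23172.476, Brisco 22528.182, Carrow 12314.000, Dorne 18061.200, Eskel 17762.000, Farrow 14197.333.
Highest priority: Arden.

Arden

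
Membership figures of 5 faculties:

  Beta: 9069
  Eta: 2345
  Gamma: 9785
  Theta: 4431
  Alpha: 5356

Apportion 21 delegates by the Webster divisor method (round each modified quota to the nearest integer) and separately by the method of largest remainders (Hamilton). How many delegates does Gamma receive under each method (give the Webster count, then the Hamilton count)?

6 and 7

Webster: Beta 6, Eta 2, Gamma 6, Theta 3, Alpha 4.
Hamilton: Beta 6, Eta 1, Gamma 7, Theta 3, Alpha 4.
Gamma gets 6 under Webster and 7 under Hamilton.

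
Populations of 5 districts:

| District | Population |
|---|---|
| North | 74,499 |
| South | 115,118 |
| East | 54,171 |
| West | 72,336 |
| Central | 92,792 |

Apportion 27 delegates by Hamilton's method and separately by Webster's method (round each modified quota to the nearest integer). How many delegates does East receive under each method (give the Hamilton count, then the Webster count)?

Hamilton: North 5, South 8, East 3, West 5, Central 6.
Webster: North 5, South 7, East 4, West 5, Central 6.
East gets 3 under Hamilton and 4 under Webster.

3 and 4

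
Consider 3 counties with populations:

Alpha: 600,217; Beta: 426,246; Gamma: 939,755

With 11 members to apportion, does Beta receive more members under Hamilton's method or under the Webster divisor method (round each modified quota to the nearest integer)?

Hamilton: Alpha 3, Beta 3, Gamma 5.
Webster: Alpha 4, Beta 2, Gamma 5.
Beta gets 3 under Hamilton and 2 under Webster.

Hamilton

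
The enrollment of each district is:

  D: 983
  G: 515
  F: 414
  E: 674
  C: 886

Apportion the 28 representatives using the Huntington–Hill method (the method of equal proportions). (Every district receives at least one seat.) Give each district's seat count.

With divisor 121: modified quotas D 8.124, G 4.256, F 3.421, E 5.570, C 7.322.
Geometric-mean thresholds: D √(8·9)=8.485, G √(4·5)=4.472, F √(3·4)=3.464, E √(5·6)=5.477, C √(7·8)=7.483.
Each quota rounded against its threshold gives D 8, G 4, F 3, E 6, C 7 (total 28).

D 8, G 4, F 3, E 6, C 7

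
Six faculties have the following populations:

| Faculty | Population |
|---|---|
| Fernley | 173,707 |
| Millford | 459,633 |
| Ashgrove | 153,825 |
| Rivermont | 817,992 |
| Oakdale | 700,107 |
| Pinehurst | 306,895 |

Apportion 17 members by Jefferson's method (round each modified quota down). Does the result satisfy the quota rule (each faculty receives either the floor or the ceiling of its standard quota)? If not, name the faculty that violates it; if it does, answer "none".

Standard quotas: Fernley 1.130, Millford 2.991, Ashgrove 1.001, Rivermont 5.324, Oakdale 4.556, Pinehurst 1.997.
Jefferson allocation: Fernley 1, Millford 3, Ashgrove 1, Rivermont 5, Oakdale 5, Pinehurst 2.
Every allocation lies between the lower and upper quota.

none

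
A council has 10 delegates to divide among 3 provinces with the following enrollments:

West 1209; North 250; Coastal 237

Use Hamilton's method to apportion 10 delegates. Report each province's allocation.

Standard divisor: 1696 ÷ 10 ≈ 169.6.
Standard quotas: West 7.129, North 1.474, Coastal 1.397.
Lower quotas: West 7, North 1, Coastal 1 (sum 9, leaving 1 seat).
Remainders in descending order: North 0.474, Coastal 0.397, West 0.129.
Largest remainder: North receives the extra seat.

West 7; North 2; Coastal 1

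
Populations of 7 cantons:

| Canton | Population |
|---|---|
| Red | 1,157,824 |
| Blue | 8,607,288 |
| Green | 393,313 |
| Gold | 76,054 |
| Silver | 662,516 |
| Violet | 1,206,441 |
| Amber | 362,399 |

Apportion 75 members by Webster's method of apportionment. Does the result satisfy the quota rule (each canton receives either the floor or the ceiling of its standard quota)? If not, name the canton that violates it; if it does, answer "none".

Standard quotas: Red 6.966, Blue 51.785, Green 2.366, Gold 0.458, Silver 3.986, Violet 7.258, Amber 2.180.
Webster allocation: Red 7, Blue 53, Green 2, Gold 0, Silver 4, Violet 7, Amber 2.
Blue has quota 51.785 (lower 51, upper 52) but receives 53 — outside the quota interval.

Blue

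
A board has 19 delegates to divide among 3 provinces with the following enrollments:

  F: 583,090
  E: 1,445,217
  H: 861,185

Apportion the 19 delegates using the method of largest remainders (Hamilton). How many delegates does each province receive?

The standard divisor is 2889492/19 ≈ 152078.526.
Standard quotas: F 3.8341, E 9.5031, H 5.6628.
Lower quotas: F 3, E 9, H 5 (sum 17, leaving 2 seats).
Remainders in descending order: F 0.8341, H 0.6628, E 0.5031.
Largest remainders: F, H receive the extra seats.

F: 4, E: 9, H: 6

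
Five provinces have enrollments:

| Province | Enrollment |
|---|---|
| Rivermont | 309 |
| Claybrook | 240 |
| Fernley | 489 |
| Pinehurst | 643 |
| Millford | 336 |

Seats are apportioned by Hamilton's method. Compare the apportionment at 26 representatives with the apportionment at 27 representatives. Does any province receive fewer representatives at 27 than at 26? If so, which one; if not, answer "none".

Millford

At 26 seats: Rivermont 4, Claybrook 3, Fernley 6, Pinehurst 8, Millford 5.
At 27 seats: Rivermont 4, Claybrook 3, Fernley 7, Pinehurst 9, Millford 4.
Millford drops from 5 to 4.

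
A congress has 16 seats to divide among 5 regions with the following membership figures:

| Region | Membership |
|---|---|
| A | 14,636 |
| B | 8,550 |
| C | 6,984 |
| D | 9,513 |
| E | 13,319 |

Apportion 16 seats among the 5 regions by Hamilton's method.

Standard divisor: 53002 ÷ 16 ≈ 3312.625.
Standard quotas: A 4.4182, B 2.5810, C 2.1083, D 2.8717, E 4.0207.
Lower quotas: A 4, B 2, C 2, D 2, E 4 (sum 14, leaving 2 seats).
Remainders in descending order: D 0.8717, B 0.5810, A 0.4182, C 0.1083, E 0.0207.
Largest remainders: D, B receive the extra seats.

A 4, B 3, C 2, D 3, E 4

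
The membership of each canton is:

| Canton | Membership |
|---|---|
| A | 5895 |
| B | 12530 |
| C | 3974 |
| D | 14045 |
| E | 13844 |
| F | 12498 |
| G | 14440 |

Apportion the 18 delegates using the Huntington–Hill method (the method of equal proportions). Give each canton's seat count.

A 1, B 3, C 1, D 3, E 3, F 3, G 4

With divisor 4168.4: modified quotas A 1.414, B 3.006, C 0.953, D 3.369, E 3.321, F 2.998, G 3.464.
Geometric-mean thresholds: A √(1·2)=1.414, B √(3·4)=3.464, C (min 1), D √(3·4)=3.464, E √(3·4)=3.464, F √(2·3)=2.449, G √(3·4)=3.464.
Each quota rounded against its threshold gives A 1, B 3, C 1, D 3, E 3, F 3, G 4 (total 18).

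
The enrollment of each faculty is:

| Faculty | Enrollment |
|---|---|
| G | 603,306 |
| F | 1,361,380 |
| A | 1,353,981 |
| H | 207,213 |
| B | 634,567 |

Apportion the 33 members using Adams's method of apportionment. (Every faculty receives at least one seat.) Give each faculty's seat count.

G: 5, F: 11, A: 10, H: 2, B: 5

Standard divisor 4160447/33 ≈ 126074.152; standard quotas: G 4.785, F 10.798, A 10.740, H 1.644, B 5.033.
Rounding up gives 5, 11, 11, 2, 6 = 35 seats, so the divisor must be adjusted.
With modified divisor 135800: modified quotas G 4.443, F 10.025, A 9.970, H 1.526, B 4.673.
Rounding up: G 5, F 11, A 10, H 2, B 5 (total 33).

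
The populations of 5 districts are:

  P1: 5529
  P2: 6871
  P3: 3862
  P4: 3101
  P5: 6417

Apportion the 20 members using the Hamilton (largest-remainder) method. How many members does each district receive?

P1 4; P2 5; P3 3; P4 3; P5 5

Standard divisor: 25780 ÷ 20 = 1289.
Standard quotas: P1 4.2894, P2 5.3305, P3 2.9961, P4 2.4057, P5 4.9783.
Lower quotas: P1 4, P2 5, P3 2, P4 2, P5 4 (sum 17, leaving 3 seats).
Remainders in descending order: P3 0.9961, P5 0.9783, P4 0.4057, P2 0.3305, P1 0.2894.
The surplus seats go to P3, P5, P4.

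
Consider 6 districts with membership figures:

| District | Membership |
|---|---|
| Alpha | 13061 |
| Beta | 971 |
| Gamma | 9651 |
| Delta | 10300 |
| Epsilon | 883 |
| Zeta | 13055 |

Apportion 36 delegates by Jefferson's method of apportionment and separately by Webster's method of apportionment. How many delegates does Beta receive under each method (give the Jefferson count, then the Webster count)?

Jefferson: Alpha 10, Beta 0, Gamma 8, Delta 8, Epsilon 0, Zeta 10.
Webster: Alpha 10, Beta 1, Gamma 7, Delta 7, Epsilon 1, Zeta 10.
Beta gets 0 under Jefferson and 1 under Webster.

0 and 1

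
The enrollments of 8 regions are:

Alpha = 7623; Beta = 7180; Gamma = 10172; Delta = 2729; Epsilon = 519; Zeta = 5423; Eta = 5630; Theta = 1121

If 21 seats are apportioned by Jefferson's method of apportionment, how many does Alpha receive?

4

Standard divisor 40397/21 ≈ 1923.667; standard quotas: Alpha 3.963, Beta 3.732, Gamma 5.288, Delta 1.419, Epsilon 0.270, Zeta 2.819, Eta 2.927, Theta 0.583.
Rounding down gives 3, 3, 5, 1, 0, 2, 2, 0 = 16 seats, so the divisor must be adjusted.
With modified divisor 1600: modified quotas Alpha 4.764, Beta 4.487, Gamma 6.357, Delta 1.706, Epsilon 0.324, Zeta 3.389, Eta 3.519, Theta 0.701.
Rounding down: Alpha 4, Beta 4, Gamma 6, Delta 1, Epsilon 0, Zeta 3, Eta 3, Theta 0 (total 21).
Alpha receives 4.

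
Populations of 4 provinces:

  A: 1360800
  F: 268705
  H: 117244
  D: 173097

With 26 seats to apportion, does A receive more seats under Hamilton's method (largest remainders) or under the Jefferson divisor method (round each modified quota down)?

Jefferson

Hamilton: A 18, F 4, H 2, D 2.
Jefferson: A 20, F 3, H 1, D 2.
A gets 18 under Hamilton and 20 under Jefferson.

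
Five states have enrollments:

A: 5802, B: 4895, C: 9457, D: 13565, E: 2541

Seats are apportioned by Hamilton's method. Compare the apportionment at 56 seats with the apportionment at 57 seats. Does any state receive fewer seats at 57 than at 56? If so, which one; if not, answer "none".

none

At 56 seats: A 9, B 7, C 15, D 21, E 4.
At 57 seats: A 9, B 8, C 15, D 21, E 4.
No state's allocation decreased.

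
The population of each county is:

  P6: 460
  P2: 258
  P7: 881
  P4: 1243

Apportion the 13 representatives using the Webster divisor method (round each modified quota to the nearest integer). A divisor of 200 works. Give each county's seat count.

P6 2, P2 1, P7 4, P4 6

With modified divisor 200: modified quotas P6 2.300, P2 1.290, P7 4.405, P4 6.215.
Rounding to the nearest integer: P6 2, P2 1, P7 4, P4 6 (total 13).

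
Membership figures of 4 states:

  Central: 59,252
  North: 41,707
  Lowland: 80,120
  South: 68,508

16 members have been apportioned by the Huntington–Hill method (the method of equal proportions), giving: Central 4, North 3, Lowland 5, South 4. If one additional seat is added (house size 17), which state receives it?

Priority for the next seat is population ÷ (√(s·(s+1))).
Priorities: Central 13249.150, North 12039.774, Lowland 14627.844, South 15318.855.
Highest priority: South.

South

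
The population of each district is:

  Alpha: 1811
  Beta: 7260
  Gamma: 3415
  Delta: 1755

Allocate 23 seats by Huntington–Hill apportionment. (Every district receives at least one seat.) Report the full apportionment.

Alpha=3; Beta=12; Gamma=5; Delta=3

With divisor 628: modified quotas Alpha 2.884, Beta 11.561, Gamma 5.438, Delta 2.795.
Geometric-mean thresholds: Alpha √(2·3)=2.449, Beta √(11·12)=11.489, Gamma √(5·6)=5.477, Delta √(2·3)=2.449.
Each quota rounded against its threshold gives Alpha 3, Beta 12, Gamma 5, Delta 3 (total 23).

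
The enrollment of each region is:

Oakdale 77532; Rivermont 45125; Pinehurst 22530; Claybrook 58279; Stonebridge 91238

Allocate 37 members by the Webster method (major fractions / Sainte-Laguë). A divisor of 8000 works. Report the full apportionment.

Oakdale 10, Rivermont 6, Pinehurst 3, Claybrook 7, Stonebridge 11

With modified divisor 8000: modified quotas Oakdale 9.691, Rivermont 5.641, Pinehurst 2.816, Claybrook 7.285, Stonebridge 11.405.
Rounding to the nearest integer: Oakdale 10, Rivermont 6, Pinehurst 3, Claybrook 7, Stonebridge 11 (total 37).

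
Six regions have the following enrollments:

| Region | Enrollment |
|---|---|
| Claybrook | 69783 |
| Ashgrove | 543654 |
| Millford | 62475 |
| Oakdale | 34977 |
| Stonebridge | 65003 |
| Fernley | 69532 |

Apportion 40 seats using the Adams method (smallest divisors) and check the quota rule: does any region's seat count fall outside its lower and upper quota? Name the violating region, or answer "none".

Standard quotas: Claybrook 3.302, Ashgrove 25.722, Millford 2.956, Oakdale 1.655, Stonebridge 3.076, Fernley 3.290.
Adams allocation: Claybrook 4, Ashgrove 24, Millford 3, Oakdale 2, Stonebridge 3, Fernley 4.
Ashgrove has quota 25.722 (lower 25, upper 26) but receives 24 — outside the quota interval.

Ashgrove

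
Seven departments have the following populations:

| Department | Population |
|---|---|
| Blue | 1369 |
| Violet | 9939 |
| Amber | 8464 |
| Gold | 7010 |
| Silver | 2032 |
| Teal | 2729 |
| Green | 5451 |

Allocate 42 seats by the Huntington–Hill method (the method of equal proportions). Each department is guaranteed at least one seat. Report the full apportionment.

Blue=2, Violet=11, Amber=10, Gold=8, Silver=2, Teal=3, Green=6

With divisor 879: modified quotas Blue 1.557, Violet 11.307, Amber 9.629, Gold 7.975, Silver 2.312, Teal 3.105, Green 6.201.
Geometric-mean thresholds: Blue √(1·2)=1.414, Violet √(11·12)=11.489, Amber √(9·10)=9.487, Gold √(7·8)=7.483, Silver √(2·3)=2.449, Teal √(3·4)=3.464, Green √(6·7)=6.481.
Each quota rounded against its threshold gives Blue 2, Violet 11, Amber 10, Gold 8, Silver 2, Teal 3, Green 6 (total 42).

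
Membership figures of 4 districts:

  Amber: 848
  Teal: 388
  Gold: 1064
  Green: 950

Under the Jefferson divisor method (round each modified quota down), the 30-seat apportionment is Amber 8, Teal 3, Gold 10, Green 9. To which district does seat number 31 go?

Teal

Priority for the next seat is population ÷ (current seats + 1).
Priorities: Amber 94.222, Teal 97.000, Gold 96.727, Green 95.000.
Highest priority: Teal.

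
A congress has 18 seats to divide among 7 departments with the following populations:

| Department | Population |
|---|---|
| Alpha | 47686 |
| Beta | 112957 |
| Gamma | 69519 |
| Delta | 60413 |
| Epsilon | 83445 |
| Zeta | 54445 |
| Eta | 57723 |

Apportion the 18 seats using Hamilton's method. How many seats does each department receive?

Total 486188; standard divisor 486188/18 ≈ 27010.444.
Standard quotas: Alpha 1.7655, Beta 4.1820, Gamma 2.5738, Delta 2.2367, Epsilon 3.0894, Zeta 2.0157, Eta 2.1371.
Lower quotas: Alpha 1, Beta 4, Gamma 2, Delta 2, Epsilon 3, Zeta 2, Eta 2 (sum 16, leaving 2 seats).
Remainders in descending order: Alpha 0.7655, Gamma 0.5738, Delta 0.2367, Beta 0.1820, Eta 0.1371, Epsilon 0.0894, Zeta 0.0157.
The surplus seats go to Alpha, Gamma.

Alpha 2; Beta 4; Gamma 3; Delta 2; Epsilon 3; Zeta 2; Eta 2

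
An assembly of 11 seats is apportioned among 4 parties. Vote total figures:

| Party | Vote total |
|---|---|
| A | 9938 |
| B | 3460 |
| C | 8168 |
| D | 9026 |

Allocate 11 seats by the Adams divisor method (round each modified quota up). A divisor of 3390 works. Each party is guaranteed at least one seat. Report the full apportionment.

With modified divisor 3390: modified quotas A 2.932, B 1.021, C 2.409, D 2.663.
Rounding up: A 3, B 2, C 3, D 3 (total 11).

A: 3; B: 2; C: 3; D: 3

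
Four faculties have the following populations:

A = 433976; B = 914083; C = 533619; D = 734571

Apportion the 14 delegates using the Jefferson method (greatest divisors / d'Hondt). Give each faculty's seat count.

A=2, B=5, C=3, D=4

Standard divisor 2616249/14 ≈ 186874.929; standard quotas: A 2.322, B 4.891, C 2.855, D 3.931.
Rounding down gives 2, 4, 2, 3 = 11 seats, so the divisor must be adjusted.
With modified divisor 165100: modified quotas A 2.629, B 5.537, C 3.232, D 4.449.
Rounding down: A 2, B 5, C 3, D 4 (total 14).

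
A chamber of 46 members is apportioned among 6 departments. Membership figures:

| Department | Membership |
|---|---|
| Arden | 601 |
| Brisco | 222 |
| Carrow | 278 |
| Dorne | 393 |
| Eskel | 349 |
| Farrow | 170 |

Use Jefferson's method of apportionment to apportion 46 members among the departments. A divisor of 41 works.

With modified divisor 41: modified quotas Arden 14.659, Brisco 5.415, Carrow 6.780, Dorne 9.585, Eskel 8.512, Farrow 4.146.
Rounding down: Arden 14, Brisco 5, Carrow 6, Dorne 9, Eskel 8, Farrow 4 (total 46).

Arden 14; Brisco 5; Carrow 6; Dorne 9; Eskel 8; Farrow 4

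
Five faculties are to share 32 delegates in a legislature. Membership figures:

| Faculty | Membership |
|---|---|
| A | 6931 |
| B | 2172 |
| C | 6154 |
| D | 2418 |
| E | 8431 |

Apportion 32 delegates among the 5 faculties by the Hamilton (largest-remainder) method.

Total 26106; standard divisor 26106/32 ≈ 815.812.
Standard quotas: A 8.4958, B 2.6624, C 7.5434, D 2.9639, E 10.3345.
Lower quotas: A 8, B 2, C 7, D 2, E 10 (sum 29, leaving 3 seats).
Remainders in descending order: D 0.9639, B 0.6624, C 0.5434, A 0.4958, E 0.3345.
Largest remainders: D, B, C receive the extra seats.

A=8, B=3, C=8, D=3, E=10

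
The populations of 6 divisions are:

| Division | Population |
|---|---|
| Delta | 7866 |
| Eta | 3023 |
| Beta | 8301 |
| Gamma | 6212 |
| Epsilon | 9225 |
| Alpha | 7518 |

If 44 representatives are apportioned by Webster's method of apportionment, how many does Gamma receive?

Standard divisor 42145/44 ≈ 957.841; standard quotas: Delta 8.212, Eta 3.156, Beta 8.666, Gamma 6.485, Epsilon 9.631, Alpha 7.849.
Rounding to the nearest integer gives Delta 8, Eta 3, Beta 9, Gamma 6, Epsilon 10, Alpha 8 — total 44, matching the house size, so no adjustment is needed.
Gamma receives 6.

6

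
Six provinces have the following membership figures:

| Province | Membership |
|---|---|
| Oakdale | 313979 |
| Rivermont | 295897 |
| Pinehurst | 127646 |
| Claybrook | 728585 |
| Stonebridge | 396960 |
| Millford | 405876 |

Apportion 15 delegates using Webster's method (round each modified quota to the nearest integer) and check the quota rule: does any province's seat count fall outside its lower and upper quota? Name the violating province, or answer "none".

none

Standard quotas: Oakdale 2.076, Rivermont 1.956, Pinehurst 0.844, Claybrook 4.817, Stonebridge 2.624, Millford 2.683.
Webster allocation: Oakdale 2, Rivermont 2, Pinehurst 1, Claybrook 5, Stonebridge 2, Millford 3.
Every allocation lies between the lower and upper quota.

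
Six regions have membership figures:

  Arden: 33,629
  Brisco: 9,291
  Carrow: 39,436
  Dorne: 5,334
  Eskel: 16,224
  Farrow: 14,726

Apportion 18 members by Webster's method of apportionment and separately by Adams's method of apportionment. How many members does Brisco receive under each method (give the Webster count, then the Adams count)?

1 and 2

Webster: Arden 5, Brisco 1, Carrow 6, Dorne 1, Eskel 3, Farrow 2.
Adams: Arden 5, Brisco 2, Carrow 5, Dorne 1, Eskel 3, Farrow 2.
Brisco gets 1 under Webster and 2 under Adams.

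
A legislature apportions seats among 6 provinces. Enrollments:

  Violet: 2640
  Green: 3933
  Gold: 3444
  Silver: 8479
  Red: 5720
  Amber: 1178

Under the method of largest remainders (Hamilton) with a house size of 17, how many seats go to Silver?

6

Standard divisor: 25394 ÷ 17 ≈ 1493.765.
Standard quotas: Violet 1.7673, Green 2.6329, Gold 2.3056, Silver 5.6763, Red 3.8293, Amber 0.7886.
Lower quotas: Violet 1, Green 2, Gold 2, Silver 5, Red 3, Amber 0 (sum 13, leaving 4 seats).
Remainders in descending order: Red 0.8293, Amber 0.7886, Violet 0.7673, Silver 0.6763, Green 0.6329, Gold 0.3056.
Largest remainders: Red, Amber, Violet, Silver receive the extra seats.
Silver receives 6.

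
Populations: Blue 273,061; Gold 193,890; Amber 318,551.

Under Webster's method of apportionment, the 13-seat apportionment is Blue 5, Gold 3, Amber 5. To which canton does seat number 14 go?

Priority for the next seat is population ÷ (current seats + 0.5).
Priorities: Blue 49647.455, Gold 55397.143, Amber 57918.364.
Highest priority: Amber.

Amber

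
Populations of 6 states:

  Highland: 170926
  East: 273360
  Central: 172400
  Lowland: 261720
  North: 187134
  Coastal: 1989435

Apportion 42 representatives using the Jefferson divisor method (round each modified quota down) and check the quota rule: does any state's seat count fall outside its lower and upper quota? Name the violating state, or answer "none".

Coastal

Standard quotas: Highland 2.350, East 3.758, Central 2.370, Lowland 3.598, North 2.573, Coastal 27.351.
Jefferson allocation: Highland 2, East 4, Central 2, Lowland 3, North 2, Coastal 29.
Coastal has quota 27.351 (lower 27, upper 28) but receives 29 — outside the quota interval.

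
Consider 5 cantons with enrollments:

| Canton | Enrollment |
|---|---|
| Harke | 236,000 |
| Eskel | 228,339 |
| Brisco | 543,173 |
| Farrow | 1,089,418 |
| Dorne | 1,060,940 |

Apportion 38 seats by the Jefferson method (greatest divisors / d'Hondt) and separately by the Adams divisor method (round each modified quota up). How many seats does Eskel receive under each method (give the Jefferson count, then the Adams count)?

2 and 3

Jefferson: Harke 3, Eskel 2, Brisco 6, Farrow 14, Dorne 13.
Adams: Harke 3, Eskel 3, Brisco 7, Farrow 13, Dorne 12.
Eskel gets 2 under Jefferson and 3 under Adams.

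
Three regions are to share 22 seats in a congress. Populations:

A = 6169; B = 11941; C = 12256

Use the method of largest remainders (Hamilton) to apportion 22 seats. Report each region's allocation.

A 4, B 9, C 9

Standard divisor: 30366 ÷ 22 ≈ 1380.273.
Standard quotas: A 4.4694, B 8.6512, C 8.8794.
Lower quotas: A 4, B 8, C 8 (sum 20, leaving 2 seats).
Remainders in descending order: C 0.8794, B 0.6512, A 0.4694.
Largest remainders: C, B receive the extra seats.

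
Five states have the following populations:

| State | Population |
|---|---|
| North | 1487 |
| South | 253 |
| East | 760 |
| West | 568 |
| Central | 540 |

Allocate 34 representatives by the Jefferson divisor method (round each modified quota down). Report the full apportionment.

North: 15, South: 2, East: 7, West: 5, Central: 5

Standard divisor 3608/34 ≈ 106.118; standard quotas: North 14.013, South 2.384, East 7.162, West 5.353, Central 5.089.
Rounding down gives 14, 2, 7, 5, 5 = 33 seats, so the divisor must be adjusted.
With modified divisor 97: modified quotas North 15.330, South 2.608, East 7.835, West 5.856, Central 5.567.
Rounding down: North 15, South 2, East 7, West 5, Central 5 (total 34).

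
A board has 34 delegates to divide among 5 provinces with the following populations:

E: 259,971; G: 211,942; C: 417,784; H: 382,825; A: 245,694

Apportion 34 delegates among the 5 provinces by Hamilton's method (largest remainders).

Total 1518216; standard divisor 1518216/34 ≈ 44653.412.
Standard quotas: E 5.8220, G 4.7464, C 9.3561, H 8.5733, A 5.5022.
Lower quotas: E 5, G 4, C 9, H 8, A 5 (sum 31, leaving 3 seats).
Remainders in descending order: E 0.8220, G 0.7464, H 0.5733, A 0.5022, C 0.3561.
Largest remainders: E, G, H receive the extra seats.

E: 6; G: 5; C: 9; H: 9; A: 5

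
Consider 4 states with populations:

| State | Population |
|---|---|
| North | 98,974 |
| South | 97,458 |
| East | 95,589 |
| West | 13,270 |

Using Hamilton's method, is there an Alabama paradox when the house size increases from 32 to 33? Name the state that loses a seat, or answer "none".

At 32 seats: North 10, South 10, East 10, West 2.
At 33 seats: North 11, South 11, East 10, West 1.
West drops from 2 to 1.

West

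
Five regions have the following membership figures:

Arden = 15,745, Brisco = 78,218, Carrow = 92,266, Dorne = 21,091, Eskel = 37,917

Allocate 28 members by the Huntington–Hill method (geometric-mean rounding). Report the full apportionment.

With divisor 8704: modified quotas Arden 1.809, Brisco 8.986, Carrow 10.600, Dorne 2.423, Eskel 4.356.
Geometric-mean thresholds: Arden √(1·2)=1.414, Brisco √(8·9)=8.485, Carrow √(10·11)=10.488, Dorne √(2·3)=2.449, Eskel √(4·5)=4.472.
Each quota rounded against its threshold gives Arden 2, Brisco 9, Carrow 11, Dorne 2, Eskel 4 (total 28).

Arden 2, Brisco 9, Carrow 11, Dorne 2, Eskel 4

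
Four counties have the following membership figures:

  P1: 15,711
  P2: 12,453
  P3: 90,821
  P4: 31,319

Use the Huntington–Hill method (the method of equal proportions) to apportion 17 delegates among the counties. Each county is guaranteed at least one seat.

With divisor 8923: modified quotas P1 1.761, P2 1.396, P3 10.178, P4 3.510.
Geometric-mean thresholds: P1 √(1·2)=1.414, P2 √(1·2)=1.414, P3 √(10·11)=10.488, P4 √(3·4)=3.464.
Each quota rounded against its threshold gives P1 2, P2 1, P3 10, P4 4 (total 17).

P1 2, P2 1, P3 10, P4 4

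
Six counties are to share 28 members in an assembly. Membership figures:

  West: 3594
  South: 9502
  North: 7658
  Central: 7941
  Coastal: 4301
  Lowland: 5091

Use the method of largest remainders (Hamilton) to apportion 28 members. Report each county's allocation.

The standard divisor is 38087/28 ≈ 1360.25.
Standard quotas: West 2.6422, South 6.9855, North 5.6298, Central 5.8379, Coastal 3.1619, Lowland 3.7427.
Lower quotas: West 2, South 6, North 5, Central 5, Coastal 3, Lowland 3 (sum 24, leaving 4 seats).
Remainders in descending order: South 0.9855, Central 0.8379, Lowland 0.7427, West 0.6422, North 0.6298, Coastal 0.1619.
Largest remainders: South, Central, Lowland, West receive the extra seats.

West: 3, South: 7, North: 5, Central: 6, Coastal: 3, Lowland: 4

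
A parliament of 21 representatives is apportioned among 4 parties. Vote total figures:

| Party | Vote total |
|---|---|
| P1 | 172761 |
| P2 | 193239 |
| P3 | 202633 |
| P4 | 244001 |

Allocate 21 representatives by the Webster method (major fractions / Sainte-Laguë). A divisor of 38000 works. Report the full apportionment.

P1: 5, P2: 5, P3: 5, P4: 6

With modified divisor 38000: modified quotas P1 4.546, P2 5.085, P3 5.332, P4 6.421.
Rounding to the nearest integer: P1 5, P2 5, P3 5, P4 6 (total 21).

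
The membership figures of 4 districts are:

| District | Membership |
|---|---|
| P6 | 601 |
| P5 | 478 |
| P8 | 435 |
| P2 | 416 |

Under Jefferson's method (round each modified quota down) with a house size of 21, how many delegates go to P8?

5

Standard divisor 1930/21 ≈ 91.905; standard quotas: P6 6.539, P5 5.201, P8 4.733, P2 4.526.
Rounding down gives 6, 5, 4, 4 = 19 seats, so the divisor must be adjusted.
With modified divisor 85: modified quotas P6 7.071, P5 5.624, P8 5.118, P2 4.894.
Rounding down: P6 7, P5 5, P8 5, P2 4 (total 21).
P8 receives 5.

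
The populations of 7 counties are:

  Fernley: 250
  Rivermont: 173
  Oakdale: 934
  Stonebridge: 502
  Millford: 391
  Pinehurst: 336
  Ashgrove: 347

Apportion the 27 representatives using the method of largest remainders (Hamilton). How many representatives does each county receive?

Fernley=2; Rivermont=1; Oakdale=9; Stonebridge=5; Millford=4; Pinehurst=3; Ashgrove=3

Standard divisor: 2933 ÷ 27 ≈ 108.63.
Standard quotas: Fernley 2.301, Rivermont 1.593, Oakdale 8.598, Stonebridge 4.621, Millford 3.599, Pinehurst 3.093, Ashgrove 3.194.
Lower quotas: Fernley 2, Rivermont 1, Oakdale 8, Stonebridge 4, Millford 3, Pinehurst 3, Ashgrove 3 (sum 24, leaving 3 seats).
Remainders in descending order: Stonebridge 0.621, Millford 0.599, Oakdale 0.598, Rivermont 0.593, Fernley 0.301, Ashgrove 0.194, Pinehurst 0.093.
Largest remainders: Stonebridge, Millford, Oakdale receive the extra seats.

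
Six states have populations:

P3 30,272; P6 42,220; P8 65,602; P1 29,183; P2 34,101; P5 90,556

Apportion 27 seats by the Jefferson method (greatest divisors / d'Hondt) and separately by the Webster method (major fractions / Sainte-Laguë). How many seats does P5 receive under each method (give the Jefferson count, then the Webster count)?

9 and 8

Jefferson: P3 3, P6 4, P8 6, P1 2, P2 3, P5 9.
Webster: P3 3, P6 4, P8 6, P1 3, P2 3, P5 8.
P5 gets 9 under Jefferson and 8 under Webster.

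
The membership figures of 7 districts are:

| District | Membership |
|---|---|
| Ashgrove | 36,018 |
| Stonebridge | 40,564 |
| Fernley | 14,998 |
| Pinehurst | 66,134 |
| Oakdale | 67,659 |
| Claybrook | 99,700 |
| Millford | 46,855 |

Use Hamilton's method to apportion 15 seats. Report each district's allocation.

Ashgrove 1; Stonebridge 2; Fernley 0; Pinehurst 3; Oakdale 3; Claybrook 4; Millford 2

Total 371928; standard divisor 371928/15 ≈ 24795.2.
Standard quotas: Ashgrove 1.4526, Stonebridge 1.6360, Fernley 0.6049, Pinehurst 2.6672, Oakdale 2.7287, Claybrook 4.0209, Millford 1.8897.
Lower quotas: Ashgrove 1, Stonebridge 1, Fernley 0, Pinehurst 2, Oakdale 2, Claybrook 4, Millford 1 (sum 11, leaving 4 seats).
Remainders in descending order: Millford 0.8897, Oakdale 0.7287, Pinehurst 0.6672, Stonebridge 0.6360, Fernley 0.6049, Ashgrove 0.4526, Claybrook 0.0209.
Largest remainders: Millford, Oakdale, Pinehurst, Stonebridge receive the extra seats.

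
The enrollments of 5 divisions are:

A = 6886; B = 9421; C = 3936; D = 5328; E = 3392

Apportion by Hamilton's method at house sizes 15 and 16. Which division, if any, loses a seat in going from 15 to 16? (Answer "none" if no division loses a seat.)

At 15 seats: A 3, B 5, C 2, D 3, E 2.
At 16 seats: A 4, B 5, C 2, D 3, E 2.
No division's allocation decreased.

none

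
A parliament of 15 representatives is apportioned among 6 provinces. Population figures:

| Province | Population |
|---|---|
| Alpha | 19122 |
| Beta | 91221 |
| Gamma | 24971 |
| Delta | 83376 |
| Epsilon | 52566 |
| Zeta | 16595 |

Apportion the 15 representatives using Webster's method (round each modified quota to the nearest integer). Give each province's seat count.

Standard divisor 287851/15 ≈ 19190.067; standard quotas: Alpha 0.996, Beta 4.754, Gamma 1.301, Delta 4.345, Epsilon 2.739, Zeta 0.865.
Rounding to the nearest integer gives Alpha 1, Beta 5, Gamma 1, Delta 4, Epsilon 3, Zeta 1 — total 15, matching the house size, so no adjustment is needed.

Alpha 1; Beta 5; Gamma 1; Delta 4; Epsilon 3; Zeta 1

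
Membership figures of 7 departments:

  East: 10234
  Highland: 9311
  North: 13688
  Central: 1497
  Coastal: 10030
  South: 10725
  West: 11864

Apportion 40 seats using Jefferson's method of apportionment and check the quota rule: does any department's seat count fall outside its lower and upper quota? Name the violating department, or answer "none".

Standard quotas: East 6.078, Highland 5.530, North 8.130, Central 0.889, Coastal 5.957, South 6.370, West 7.046.
Jefferson allocation: East 6, Highland 6, North 8, Central 0, Coastal 6, South 7, West 7.
Every allocation lies between the lower and upper quota.

none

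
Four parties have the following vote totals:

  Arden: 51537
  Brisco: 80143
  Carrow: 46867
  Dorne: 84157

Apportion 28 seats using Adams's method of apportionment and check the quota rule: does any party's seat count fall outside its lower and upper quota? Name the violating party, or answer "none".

Standard quotas: Arden 5.493, Brisco 8.542, Carrow 4.995, Dorne 8.970.
Adams allocation: Arden 6, Brisco 8, Carrow 5, Dorne 9.
Every allocation lies between the lower and upper quota.

none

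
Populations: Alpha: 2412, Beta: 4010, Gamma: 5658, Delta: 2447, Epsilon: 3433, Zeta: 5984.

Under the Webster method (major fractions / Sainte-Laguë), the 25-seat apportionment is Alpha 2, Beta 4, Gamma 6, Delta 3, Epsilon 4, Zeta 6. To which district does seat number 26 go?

Alpha

Priority for the next seat is population ÷ (current seats + 0.5).
Priorities: Alpha 964.800, Beta 891.111, Gamma 870.462, Delta 699.143, Epsilon 762.889, Zeta 920.615.
Highest priority: Alpha.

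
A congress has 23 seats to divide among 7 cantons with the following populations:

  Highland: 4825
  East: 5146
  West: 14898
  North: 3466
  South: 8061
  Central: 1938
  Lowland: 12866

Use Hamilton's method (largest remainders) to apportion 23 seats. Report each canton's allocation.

Highland=2, East=2, West=7, North=1, South=4, Central=1, Lowland=6

Standard divisor: 51200 ÷ 23 ≈ 2226.087.
Standard quotas: Highland 2.1675, East 2.3117, West 6.6925, North 1.5570, South 3.6212, Central 0.8706, Lowland 5.7796.
Lower quotas: Highland 2, East 2, West 6, North 1, South 3, Central 0, Lowland 5 (sum 19, leaving 4 seats).
Remainders in descending order: Central 0.8706, Lowland 0.7796, West 0.6925, South 0.6212, North 0.5570, East 0.3117, Highland 0.1675.
The surplus seats go to Central, Lowland, West, South.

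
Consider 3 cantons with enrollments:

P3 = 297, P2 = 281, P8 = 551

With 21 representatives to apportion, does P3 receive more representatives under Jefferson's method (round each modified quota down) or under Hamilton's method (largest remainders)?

Jefferson: P3 5, P2 5, P8 11.
Hamilton: P3 6, P2 5, P8 10.
P3 gets 5 under Jefferson and 6 under Hamilton.

Hamilton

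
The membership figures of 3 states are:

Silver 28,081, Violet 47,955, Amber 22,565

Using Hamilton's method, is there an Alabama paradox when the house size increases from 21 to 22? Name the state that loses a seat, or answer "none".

none

At 21 seats: Silver 6, Violet 10, Amber 5.
At 22 seats: Silver 6, Violet 11, Amber 5.
No state's allocation decreased.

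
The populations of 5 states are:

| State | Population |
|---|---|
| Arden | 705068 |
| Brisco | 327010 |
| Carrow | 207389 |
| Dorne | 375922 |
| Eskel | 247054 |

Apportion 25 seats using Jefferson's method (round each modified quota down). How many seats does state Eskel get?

3

Standard divisor 1862443/25 ≈ 74497.72; standard quotas: Arden 9.464, Brisco 4.390, Carrow 2.784, Dorne 5.046, Eskel 3.316.
Rounding down gives 9, 4, 2, 5, 3 = 23 seats, so the divisor must be adjusted.
With modified divisor 67300: modified quotas Arden 10.476, Brisco 4.859, Carrow 3.082, Dorne 5.586, Eskel 3.671.
Rounding down: Arden 10, Brisco 4, Carrow 3, Dorne 5, Eskel 3 (total 25).
Eskel receives 3.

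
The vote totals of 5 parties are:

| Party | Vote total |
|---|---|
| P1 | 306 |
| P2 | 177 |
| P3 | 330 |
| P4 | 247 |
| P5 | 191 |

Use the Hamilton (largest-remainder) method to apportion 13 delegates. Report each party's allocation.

P1: 3, P2: 2, P3: 3, P4: 3, P5: 2

Total 1251; standard divisor 1251/13 ≈ 96.231.
Standard quotas: P1 3.180, P2 1.839, P3 3.429, P4 2.567, P5 1.985.
Lower quotas: P1 3, P2 1, P3 3, P4 2, P5 1 (sum 10, leaving 3 seats).
Remainders in descending order: P5 0.985, P2 0.839, P4 0.567, P3 0.429, P1 0.180.
Largest remainders: P5, P2, P4 receive the extra seats.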